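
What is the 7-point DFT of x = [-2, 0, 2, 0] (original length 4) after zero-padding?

Original 4-point DFT: [0, -4, 0, -4]
Zero-padded 7-point DFT provides frequency interpolation.

DFT_7([x, 0, ...]) = [0, -2.4450-1.9499i, -3.8019+0.8678i, -0.7530+1.5637i, -0.7530-1.5637i, -3.8019-0.8678i, -2.4450+1.9499i]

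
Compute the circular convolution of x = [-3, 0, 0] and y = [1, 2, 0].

(x ⊛ y)[n] = Σ(m=0 to 2) x[m] · y[(n-m) mod 3]

Computing each output sample:
(x ⊛ y)[0] = -3
(x ⊛ y)[1] = -6
(x ⊛ y)[2] = 0

x ⊛ y = [-3, -6, 0]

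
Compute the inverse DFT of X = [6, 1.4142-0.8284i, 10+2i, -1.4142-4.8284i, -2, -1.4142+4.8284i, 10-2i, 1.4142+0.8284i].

x[n] = (1/8) Σ(k=0 to 7) X[k] · e^(2πikn/8)

Computing each x[n]:
x[0] = 3
x[1] = 2
x[2] = -3
x[3] = 2
x[4] = 3
x[5] = -1
x[6] = -1
x[7] = 1

x = [3, 2, -3, 2, 3, -1, -1, 1]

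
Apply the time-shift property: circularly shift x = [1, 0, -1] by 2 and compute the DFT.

Time shift by 2: X_shifted[k] = ω_3^(2k) · X[k]
Shifted x = [0, -1, 1]

DFT(x[n-2]) = [0, 1.7321i, -1.7321i]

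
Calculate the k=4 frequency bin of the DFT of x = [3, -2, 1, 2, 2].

X[4] = Σ(n=0 to 4) x[n] · ω_5^(4n) where ω_5 = e^(-2πi/5)
= (3)·ω_5^0 + (-2)·ω_5^4 + (1)·ω_5^8 + (2)·ω_5^12 + (2)·ω_5^16

X[4] = 0.5729-4.3920i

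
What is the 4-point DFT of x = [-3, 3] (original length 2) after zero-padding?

Original 2-point DFT: [0, -6]
Zero-padded 4-point DFT provides frequency interpolation.

DFT_4([x, 0, ...]) = [0, -3-3i, -6, -3+3i]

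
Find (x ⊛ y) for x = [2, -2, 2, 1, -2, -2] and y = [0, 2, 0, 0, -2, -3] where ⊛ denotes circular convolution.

(x ⊛ y)[n] = Σ(m=0 to 5) x[m] · y[(n-m) mod 6]

Computing each output sample:
(x ⊛ y)[0] = -2
(x ⊛ y)[1] = -4
(x ⊛ y)[2] = -3
(x ⊛ y)[3] = 14
(x ⊛ y)[4] = 4
(x ⊛ y)[5] = -6

x ⊛ y = [-2, -4, -3, 14, 4, -6]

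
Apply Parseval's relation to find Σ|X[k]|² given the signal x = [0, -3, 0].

Parseval: Σ|x[n]|² = (1/N)Σ|X[k]|², so Σ|X[k]|² = N·Σ|x[n]|² = 3·9.0000

Σ|X[k]|² = N·Σ|x[n]|² = 3·9.0000 = 27.0000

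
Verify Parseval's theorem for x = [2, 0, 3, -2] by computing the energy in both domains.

Time domain:
Σ|x[n]|² = |2|² + |0|² + |3|² + |-2|² = 17.0000

Frequency domain:
(1/4)Σ|X[k]|² = (1/4)(|3|² + |-1-2i|² + |7|² + |-1+2i|²) = (1/4)·68.0000 = 17.0000

Both sides agree, confirming Parseval's theorem.

Σ|x[n]|² = (1/N)Σ|X[k]|² = 17.0000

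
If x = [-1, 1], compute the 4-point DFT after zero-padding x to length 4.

Original 2-point DFT: [0, -2]
Zero-padded 4-point DFT provides frequency interpolation.

DFT_4([x, 0, ...]) = [0, -1-1i, -2, -1+1i]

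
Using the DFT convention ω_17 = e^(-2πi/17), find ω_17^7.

ω_17^7 = e^(-2πi·7/17)
= cos(-2π·7/17) + i·sin(-2π·7/17)
= cos(-14π/17) + i·sin(-14π/17)

ω_17^7 = cos(-14π/17) + i·sin(-14π/17) = -0.8502-0.5264i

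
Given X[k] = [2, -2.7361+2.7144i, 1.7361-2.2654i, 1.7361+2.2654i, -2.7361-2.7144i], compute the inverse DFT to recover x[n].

x[n] = (1/5) Σ(k=0 to 4) X[k] · e^(2πikn/5)

Computing each x[n]:
x[0] = 0
x[1] = -1
x[2] = 0
x[3] = 3
x[4] = 0

x = [0, -1, 0, 3, 0]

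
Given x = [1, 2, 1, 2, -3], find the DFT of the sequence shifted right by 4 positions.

Time shift by 4: X_shifted[k] = ω_5^(4k) · X[k]
Shifted x = [2, 1, 2, -3, 1]

DFT(x[n-4]) = [3, 3.4271-2.9389i, 0.0729+4.7553i, 0.0729-4.7553i, 3.4271+2.9389i]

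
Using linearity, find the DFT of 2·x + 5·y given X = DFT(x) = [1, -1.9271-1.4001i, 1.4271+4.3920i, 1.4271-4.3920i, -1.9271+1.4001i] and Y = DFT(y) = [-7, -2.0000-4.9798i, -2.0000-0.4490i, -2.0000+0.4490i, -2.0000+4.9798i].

By linearity: DFT(2x + 5y) = 2·DFT(x) + 5·DFT(y)
= 2·[1, -1.9271-1.4001i, 1.4271+4.3920i, 1.4271-4.3920i, -1.9271+1.4001i] + 5·[-7, -2.0000-4.9798i, -2.0000-0.4490i, -2.0000+0.4490i, -2.0000+4.9798i]

Computing element-wise:
Z[0] = 2·(1) + 5·(-7) = -33
Z[1] = 2·(-1.9271-1.4001i) + 5·(-2.0000-4.9798i) = -13.8542-27.6992i
Z[2] = 2·(1.4271+4.3920i) + 5·(-2.0000-0.4490i) = -7.1458+6.5390i
Z[3] = 2·(1.4271-4.3920i) + 5·(-2.0000+0.4490i) = -7.1458-6.5390i
Z[4] = 2·(-1.9271+1.4001i) + 5·(-2.0000+4.9798i) = -13.8542+27.6992i

DFT(2x + 5y) = 2·X + 5·Y = [-33, -13.8542-27.6992i, -7.1458+6.5390i, -7.1458-6.5390i, -13.8542+27.6992i]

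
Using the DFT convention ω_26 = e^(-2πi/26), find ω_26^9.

ω_26^9 = e^(-2πi·9/26)
= cos(-2π·9/26) + i·sin(-2π·9/26)
= cos(-18π/26) + i·sin(-18π/26)

ω_26^9 = cos(-18π/26) + i·sin(-18π/26) = -0.5681-0.8230i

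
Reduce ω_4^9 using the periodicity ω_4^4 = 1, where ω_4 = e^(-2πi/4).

Since ω_4^4 = 1, powers reduce modulo 4.
9 mod 4 = 1
So ω_4^9 = ω_4^1 = e^(-2πi·1/4)

ω_4^9 = ω_4^1 = -1i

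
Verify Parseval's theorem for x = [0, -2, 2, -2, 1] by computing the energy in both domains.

Time domain:
Σ|x[n]|² = |0|² + |-2|² + |2|² + |-2|² + |1|² = 13.0000

Frequency domain:
(1/5)Σ|X[k]|² = (1/5)(|-1|² + |-0.3090+0.5020i|² + |0.8090+5.5676i|² + |0.8090-5.5676i|² + |-0.3090-0.5020i|²) = (1/5)·65.0000 = 13.0000

Both sides agree, confirming Parseval's theorem.

Σ|x[n]|² = (1/N)Σ|X[k]|² = 13.0000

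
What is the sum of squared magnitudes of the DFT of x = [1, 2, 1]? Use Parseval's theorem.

Parseval: Σ|x[n]|² = (1/N)Σ|X[k]|², so Σ|X[k]|² = N·Σ|x[n]|² = 3·6.0000

Σ|X[k]|² = N·Σ|x[n]|² = 3·6.0000 = 18.0000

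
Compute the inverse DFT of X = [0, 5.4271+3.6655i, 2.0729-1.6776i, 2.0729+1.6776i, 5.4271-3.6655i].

x[n] = (1/5) Σ(k=0 to 4) X[k] · e^(2πikn/5)

Computing each x[n]:
x[0] = 3
x[1] = -1
x[2] = -3
x[3] = 0
x[4] = 1

x = [3, -1, -3, 0, 1]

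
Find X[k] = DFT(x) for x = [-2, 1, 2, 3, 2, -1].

X[k] = Σ(n=0 to 5) x[n] · ω_6^(nk)
where ω_6 = e^(-2πi/6)

Computing each X[k]:
X[0] = 5
X[1] = -7.0000-1.7321i
X[2] = -1.0000-1.7321i
X[3] = -1
X[4] = -1.0000+1.7321i
X[5] = -7.0000+1.7321i

X = [5, -7.0000-1.7321i, -1.0000-1.7321i, -1, -1.0000+1.7321i, -7.0000+1.7321i]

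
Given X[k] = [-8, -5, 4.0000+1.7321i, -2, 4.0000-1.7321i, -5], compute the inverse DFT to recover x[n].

x[n] = (1/6) Σ(k=0 to 5) X[k] · e^(2πikn/6)

Computing each x[n]:
x[0] = -2
x[1] = -3
x[2] = -1
x[3] = 2
x[4] = -2
x[5] = -2

x = [-2, -3, -1, 2, -2, -2]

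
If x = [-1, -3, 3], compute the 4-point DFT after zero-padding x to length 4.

Original 3-point DFT: [-1, -1.0000+5.1962i, -1.0000-5.1962i]
Zero-padded 4-point DFT provides frequency interpolation.

DFT_4([x, 0, ...]) = [-1, -4+3i, 5, -4-3i]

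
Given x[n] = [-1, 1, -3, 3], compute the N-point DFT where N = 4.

X[k] = Σ(n=0 to 3) x[n] · ω_4^(nk)
where ω_4 = e^(-2πi/4)

Computing each X[k]:
X[0] = 0
X[1] = 2+2i
X[2] = -8
X[3] = 2-2i

X = [0, 2+2i, -8, 2-2i]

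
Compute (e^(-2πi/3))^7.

Since ω_3^3 = 1, powers reduce modulo 3.
7 mod 3 = 1
So ω_3^7 = ω_3^1 = e^(-2πi·1/3)

ω_3^7 = ω_3^1 = -0.5000-0.8660i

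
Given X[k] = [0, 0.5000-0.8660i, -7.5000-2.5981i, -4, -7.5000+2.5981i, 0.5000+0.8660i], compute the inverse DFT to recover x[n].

x[n] = (1/6) Σ(k=0 to 5) X[k] · e^(2πikn/6)

Computing each x[n]:
x[0] = -3
x[1] = 3
x[2] = 0
x[3] = -2
x[4] = 1
x[5] = 1

x = [-3, 3, 0, -2, 1, 1]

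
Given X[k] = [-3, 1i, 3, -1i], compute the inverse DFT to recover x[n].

x[n] = (1/4) Σ(k=0 to 3) X[k] · e^(2πikn/4)

Computing each x[n]:
x[0] = 0
x[1] = -2
x[2] = 0
x[3] = -1

x = [0, -2, 0, -1]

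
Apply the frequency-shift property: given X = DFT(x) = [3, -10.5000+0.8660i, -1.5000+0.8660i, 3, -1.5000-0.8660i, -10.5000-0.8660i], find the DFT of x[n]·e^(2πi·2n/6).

Modulation property: DFT(ω_6^(-2n)·x[n]) = X[(k-2) mod 6], so circularly shift X by 2 positions.

X[k-2] = [-1.5000-0.8660i, -10.5000-0.8660i, 3, -10.5000+0.8660i, -1.5000+0.8660i, 3]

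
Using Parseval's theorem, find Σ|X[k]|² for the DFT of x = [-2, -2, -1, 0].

Parseval: Σ|x[n]|² = (1/N)Σ|X[k]|², so Σ|X[k]|² = N·Σ|x[n]|² = 4·9.0000

Σ|X[k]|² = N·Σ|x[n]|² = 4·9.0000 = 36.0000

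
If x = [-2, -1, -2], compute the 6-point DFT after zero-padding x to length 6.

Original 3-point DFT: [-5, -0.5000-0.8660i, -0.5000+0.8660i]
Zero-padded 6-point DFT provides frequency interpolation.

DFT_6([x, 0, ...]) = [-5, -1.5000+2.5981i, -0.5000-0.8660i, -3, -0.5000+0.8660i, -1.5000-2.5981i]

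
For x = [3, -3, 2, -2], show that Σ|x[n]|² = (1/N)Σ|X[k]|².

Time domain:
Σ|x[n]|² = |3|² + |-3|² + |2|² + |-2|² = 26.0000

Frequency domain:
(1/4)Σ|X[k]|² = (1/4)(|0|² + |1+1i|² + |10|² + |1-1i|²) = (1/4)·104.0000 = 26.0000

Both sides agree, confirming Parseval's theorem.

Σ|x[n]|² = (1/N)Σ|X[k]|² = 26.0000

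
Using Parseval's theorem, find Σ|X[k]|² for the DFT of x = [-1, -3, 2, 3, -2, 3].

Parseval: Σ|x[n]|² = (1/N)Σ|X[k]|², so Σ|X[k]|² = N·Σ|x[n]|² = 6·36.0000

Σ|X[k]|² = N·Σ|x[n]|² = 6·36.0000 = 216.0000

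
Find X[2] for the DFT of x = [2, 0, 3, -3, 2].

X[2] = Σ(n=0 to 4) x[n] · ω_5^(2n) where ω_5 = e^(-2πi/5)
= (2)·ω_5^0 + (0)·ω_5^2 + (3)·ω_5^4 + (-3)·ω_5^6 + (2)·ω_5^8

X[2] = 0.3820+6.8819i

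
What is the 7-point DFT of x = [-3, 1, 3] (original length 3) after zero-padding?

Original 3-point DFT: [1, -5.0000+1.7321i, -5.0000-1.7321i]
Zero-padded 7-point DFT provides frequency interpolation.

DFT_7([x, 0, ...]) = [1, -3.0441-3.7066i, -5.9254+0.3267i, -2.0305+1.9116i, -2.0305-1.9116i, -5.9254-0.3267i, -3.0441+3.7066i]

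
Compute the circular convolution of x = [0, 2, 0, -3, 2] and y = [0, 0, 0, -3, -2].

(x ⊛ y)[n] = Σ(m=0 to 4) x[m] · y[(n-m) mod 5]

Computing each output sample:
(x ⊛ y)[0] = -4
(x ⊛ y)[1] = 9
(x ⊛ y)[2] = 0
(x ⊛ y)[3] = -4
(x ⊛ y)[4] = -6

x ⊛ y = [-4, 9, 0, -4, -6]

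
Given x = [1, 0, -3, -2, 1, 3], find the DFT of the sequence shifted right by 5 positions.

Time shift by 5: X_shifted[k] = ω_6^(5k) · X[k]
Shifted x = [0, -3, -2, 1, 3, 1]

DFT(x[n-5]) = [0, -2.5000+7.7942i, 1.5000-0.8660i, 2, 1.5000+0.8660i, -2.5000-7.7942i]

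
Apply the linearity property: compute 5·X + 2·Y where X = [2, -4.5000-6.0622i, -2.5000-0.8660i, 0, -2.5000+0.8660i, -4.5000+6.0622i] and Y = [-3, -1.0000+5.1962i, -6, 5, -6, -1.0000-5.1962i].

By linearity: DFT(5x + 2y) = 5·DFT(x) + 2·DFT(y)
= 5·[2, -4.5000-6.0622i, -2.5000-0.8660i, 0, -2.5000+0.8660i, -4.5000+6.0622i] + 2·[-3, -1.0000+5.1962i, -6, 5, -6, -1.0000-5.1962i]

Computing element-wise:
Z[0] = 5·(2) + 2·(-3) = 4
Z[1] = 5·(-4.5000-6.0622i) + 2·(-1.0000+5.1962i) = -24.5000-19.9186i
Z[2] = 5·(-2.5000-0.8660i) + 2·(-6) = -24.5000-4.3300i
Z[3] = 5·(0) + 2·(5) = 10
Z[4] = 5·(-2.5000+0.8660i) + 2·(-6) = -24.5000+4.3300i
Z[5] = 5·(-4.5000+6.0622i) + 2·(-1.0000-5.1962i) = -24.5000+19.9186i

DFT(5x + 2y) = 5·X + 2·Y = [4, -24.5000-19.9186i, -24.5000-4.3300i, 10, -24.5000+4.3300i, -24.5000+19.9186i]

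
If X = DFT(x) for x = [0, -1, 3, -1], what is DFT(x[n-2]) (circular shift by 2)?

Time shift by 2: X_shifted[k] = ω_4^(2k) · X[k]
Shifted x = [3, -1, 0, -1]

DFT(x[n-2]) = [1, 3, 5, 3]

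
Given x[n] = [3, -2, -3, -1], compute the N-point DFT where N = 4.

X[k] = Σ(n=0 to 3) x[n] · ω_4^(nk)
where ω_4 = e^(-2πi/4)

Computing each X[k]:
X[0] = -3
X[1] = 6+1i
X[2] = 3
X[3] = 6-1i

X = [-3, 6+1i, 3, 6-1i]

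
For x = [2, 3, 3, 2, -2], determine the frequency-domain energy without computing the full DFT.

Parseval: Σ|x[n]|² = (1/N)Σ|X[k]|², so Σ|X[k]|² = N·Σ|x[n]|² = 5·30.0000

Σ|X[k]|² = N·Σ|x[n]|² = 5·30.0000 = 150.0000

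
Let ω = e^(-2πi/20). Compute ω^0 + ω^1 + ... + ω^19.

Sum of all nth roots of unity equals 0 for n > 1 (geometric series with r ≠ 1).

0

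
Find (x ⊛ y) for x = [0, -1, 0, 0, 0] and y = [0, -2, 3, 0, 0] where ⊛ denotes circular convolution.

(x ⊛ y)[n] = Σ(m=0 to 4) x[m] · y[(n-m) mod 5]

Computing each output sample:
(x ⊛ y)[0] = 0
(x ⊛ y)[1] = 0
(x ⊛ y)[2] = 2
(x ⊛ y)[3] = -3
(x ⊛ y)[4] = 0

x ⊛ y = [0, 0, 2, -3, 0]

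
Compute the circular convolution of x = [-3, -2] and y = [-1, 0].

(x ⊛ y)[n] = Σ(m=0 to 1) x[m] · y[(n-m) mod 2]

Computing each output sample:
(x ⊛ y)[0] = 3
(x ⊛ y)[1] = 2

x ⊛ y = [3, 2]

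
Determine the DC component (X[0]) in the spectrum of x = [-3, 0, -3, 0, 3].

X[0] = Σ(n=0 to 4) x[n] · ω_5^0 = Σ x[n]
= (-3) + (0) + (-3) + (0) + (3)

X[0] = -3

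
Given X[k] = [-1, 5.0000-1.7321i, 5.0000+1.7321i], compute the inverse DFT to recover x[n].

x[n] = (1/3) Σ(k=0 to 2) X[k] · e^(2πikn/3)

Computing each x[n]:
x[0] = 3
x[1] = -1
x[2] = -3

x = [3, -1, -3]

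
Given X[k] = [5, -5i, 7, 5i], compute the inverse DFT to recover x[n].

x[n] = (1/4) Σ(k=0 to 3) X[k] · e^(2πikn/4)

Computing each x[n]:
x[0] = 3
x[1] = 2
x[2] = 3
x[3] = -3

x = [3, 2, 3, -3]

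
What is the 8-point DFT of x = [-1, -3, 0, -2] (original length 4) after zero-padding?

Original 4-point DFT: [-6, -1+1i, 4, -1-1i]
Zero-padded 8-point DFT provides frequency interpolation.

DFT_8([x, 0, ...]) = [-6, -1.7071+3.5355i, -1+1i, -0.2929+3.5355i, 4, -0.2929-3.5355i, -1-1i, -1.7071-3.5355i]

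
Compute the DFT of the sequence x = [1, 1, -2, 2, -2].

X[k] = Σ(n=0 to 4) x[n] · ω_5^(nk)
where ω_5 = e^(-2πi/5)

Computing each X[k]:
X[0] = 0
X[1] = 0.6910-0.5020i
X[2] = 1.8090-5.5676i
X[3] = 1.8090+5.5676i
X[4] = 0.6910+0.5020i

X = [0, 0.6910-0.5020i, 1.8090-5.5676i, 1.8090+5.5676i, 0.6910+0.5020i]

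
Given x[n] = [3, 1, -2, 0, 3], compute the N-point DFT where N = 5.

X[k] = Σ(n=0 to 4) x[n] · ω_5^(nk)
where ω_5 = e^(-2πi/5)

Computing each X[k]:
X[0] = 5
X[1] = 5.8541+3.0777i
X[2] = -0.8541-0.7265i
X[3] = -0.8541+0.7265i
X[4] = 5.8541-3.0777i

X = [5, 5.8541+3.0777i, -0.8541-0.7265i, -0.8541+0.7265i, 5.8541-3.0777i]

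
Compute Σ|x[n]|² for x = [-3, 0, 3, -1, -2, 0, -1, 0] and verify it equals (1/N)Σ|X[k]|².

Time domain:
Σ|x[n]|² = |-3|² + |0|² + |3|² + |-1|² + |-2|² + |0|² + |-1|² + |0|² = 24.0000

Frequency domain:
(1/8)Σ|X[k]|² = (1/8)(|-4|² + |-0.2929-3.2929i|² + |-7-1i|² + |-1.7071+4.7071i|² + |-2|² + |-1.7071-4.7071i|² + |-7+1i|² + |-0.2929+3.2929i|²) = (1/8)·192.0000 = 24.0000

Both sides agree, confirming Parseval's theorem.

Σ|x[n]|² = (1/N)Σ|X[k]|² = 24.0000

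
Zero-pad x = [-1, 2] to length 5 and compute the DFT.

Original 2-point DFT: [1, -3]
Zero-padded 5-point DFT provides frequency interpolation.

DFT_5([x, 0, ...]) = [1, -0.3820-1.9021i, -2.6180-1.1756i, -2.6180+1.1756i, -0.3820+1.9021i]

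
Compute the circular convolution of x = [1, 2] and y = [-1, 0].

(x ⊛ y)[n] = Σ(m=0 to 1) x[m] · y[(n-m) mod 2]

Computing each output sample:
(x ⊛ y)[0] = -1
(x ⊛ y)[1] = -2

x ⊛ y = [-1, -2]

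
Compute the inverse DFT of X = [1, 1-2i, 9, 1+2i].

x[n] = (1/4) Σ(k=0 to 3) X[k] · e^(2πikn/4)

Computing each x[n]:
x[0] = 3
x[1] = -1
x[2] = 2
x[3] = -3

x = [3, -1, 2, -3]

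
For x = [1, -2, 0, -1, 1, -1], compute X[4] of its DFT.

X[4] = Σ(n=0 to 5) x[n] · ω_6^(4n) where ω_6 = e^(-2πi/6)
= (1)·ω_6^0 + (-2)·ω_6^4 + (0)·ω_6^8 + (-1)·ω_6^12 + (1)·ω_6^16 + (-1)·ω_6^20

X[4] = 1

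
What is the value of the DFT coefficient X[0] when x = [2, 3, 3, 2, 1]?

X[0] = Σ(n=0 to 4) x[n] · ω_5^0 = Σ x[n]
= (2) + (3) + (3) + (2) + (1)

X[0] = 11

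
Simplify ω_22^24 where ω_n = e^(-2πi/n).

Since ω_22^22 = 1, powers reduce modulo 22.
24 mod 22 = 2
So ω_22^24 = ω_22^2 = e^(-2πi·2/22)

ω_22^24 = ω_22^2 = 0.8413-0.5406i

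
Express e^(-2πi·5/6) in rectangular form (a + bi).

ω_6^5 = e^(-2πi·5/6)
= cos(-2π·5/6) + i·sin(-2π·5/6)
= cos(-10π/6) + i·sin(-10π/6)

ω_6^5 = cos(-10π/6) + i·sin(-10π/6) = 0.5000+0.8660i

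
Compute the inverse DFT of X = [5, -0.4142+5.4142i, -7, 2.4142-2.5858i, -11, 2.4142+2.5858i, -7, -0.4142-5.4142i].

x[n] = (1/8) Σ(k=0 to 7) X[k] · e^(2πikn/8)

Computing each x[n]:
x[0] = -2
x[1] = 1
x[2] = -1
x[3] = 2
x[4] = -3
x[5] = 3
x[6] = 3
x[7] = 2

x = [-2, 1, -1, 2, -3, 3, 3, 2]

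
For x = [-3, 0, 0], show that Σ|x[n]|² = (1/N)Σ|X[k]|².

Time domain:
Σ|x[n]|² = |-3|² + |0|² + |0|² = 9.0000

Frequency domain:
(1/3)Σ|X[k]|² = (1/3)(|-3|² + |-3|² + |-3|²) = (1/3)·27.0000 = 9.0000

Both sides agree, confirming Parseval's theorem.

Σ|x[n]|² = (1/N)Σ|X[k]|² = 9.0000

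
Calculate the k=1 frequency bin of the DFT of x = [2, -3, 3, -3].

X[1] = Σ(n=0 to 3) x[n] · ω_4^(1n) where ω_4 = e^(-2πi/4)
= (2)·ω_4^0 + (-3)·ω_4^1 + (3)·ω_4^2 + (-3)·ω_4^3

X[1] = -1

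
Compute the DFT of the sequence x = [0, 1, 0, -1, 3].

X[k] = Σ(n=0 to 4) x[n] · ω_5^(nk)
where ω_5 = e^(-2πi/5)

Computing each X[k]:
X[0] = 3
X[1] = 2.0451+1.3143i
X[2] = -3.5451+2.1266i
X[3] = -3.5451-2.1266i
X[4] = 2.0451-1.3143i

X = [3, 2.0451+1.3143i, -3.5451+2.1266i, -3.5451-2.1266i, 2.0451-1.3143i]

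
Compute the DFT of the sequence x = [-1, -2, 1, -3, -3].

X[k] = Σ(n=0 to 4) x[n] · ω_5^(nk)
where ω_5 = e^(-2πi/5)

Computing each X[k]:
X[0] = -8
X[1] = -0.9271-3.3022i
X[2] = 2.4271+3.2164i
X[3] = 2.4271-3.2164i
X[4] = -0.9271+3.3022i

X = [-8, -0.9271-3.3022i, 2.4271+3.2164i, 2.4271-3.2164i, -0.9271+3.3022i]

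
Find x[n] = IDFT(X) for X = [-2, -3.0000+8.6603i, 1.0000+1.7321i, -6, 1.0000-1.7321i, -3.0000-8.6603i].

x[n] = (1/6) Σ(k=0 to 5) X[k] · e^(2πikn/6)

Computing each x[n]:
x[0] = -2
x[1] = -3
x[2] = -3
x[3] = 2
x[4] = 1
x[5] = 3

x = [-2, -3, -3, 2, 1, 3]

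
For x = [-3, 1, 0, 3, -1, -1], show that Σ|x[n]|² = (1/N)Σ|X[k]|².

Time domain:
Σ|x[n]|² = |-3|² + |1|² + |0|² + |3|² + |-1|² + |-1|² = 21.0000

Frequency domain:
(1/6)Σ|X[k]|² = (1/6)(|-1|² + |-5.5000-2.5981i|² + |0.5000-0.8660i|² + |-7|² + |0.5000+0.8660i|² + |-5.5000+2.5981i|²) = (1/6)·126.0000 = 21.0000

Both sides agree, confirming Parseval's theorem.

Σ|x[n]|² = (1/N)Σ|X[k]|² = 21.0000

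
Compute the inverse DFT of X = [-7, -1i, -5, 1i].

x[n] = (1/4) Σ(k=0 to 3) X[k] · e^(2πikn/4)

Computing each x[n]:
x[0] = -3
x[1] = 0
x[2] = -3
x[3] = -1

x = [-3, 0, -3, -1]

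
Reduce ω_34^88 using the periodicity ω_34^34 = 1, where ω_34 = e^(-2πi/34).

Since ω_34^34 = 1, powers reduce modulo 34.
88 mod 34 = 20
So ω_34^88 = ω_34^20 = e^(-2πi·20/34)

ω_34^88 = ω_34^20 = -0.8502+0.5264i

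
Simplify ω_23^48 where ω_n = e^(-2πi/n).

Since ω_23^23 = 1, powers reduce modulo 23.
48 mod 23 = 2
So ω_23^48 = ω_23^2 = e^(-2πi·2/23)

ω_23^48 = ω_23^2 = 0.8544-0.5196i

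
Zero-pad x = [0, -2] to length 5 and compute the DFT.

Original 2-point DFT: [-2, 2]
Zero-padded 5-point DFT provides frequency interpolation.

DFT_5([x, 0, ...]) = [-2, -0.6180+1.9021i, 1.6180+1.1756i, 1.6180-1.1756i, -0.6180-1.9021i]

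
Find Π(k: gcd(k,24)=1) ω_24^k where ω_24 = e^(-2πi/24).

The primitive 24th roots of unity are ω_24^k for k coprime to 24: k ∈ {1, 5, 7, 11, 13, 17, 19, 23}
Their product equals the constant term of the cyclotomic polynomial Φ_24(x) up to sign.
For n ≥ 3, the product of all primitive nth roots of unity is 1. (For n=1 it is 1; for n=2 it is -1.)

1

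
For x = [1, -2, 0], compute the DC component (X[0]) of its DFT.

X[0] = Σ(n=0 to 2) x[n] · ω_3^0 = Σ x[n]
= (1) + (-2) + (0)

X[0] = -1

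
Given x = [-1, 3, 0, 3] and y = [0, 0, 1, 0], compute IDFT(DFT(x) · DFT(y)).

(x ⊛ y)[n] = Σ(m=0 to 3) x[m] · y[(n-m) mod 4]

Computing each output sample:
(x ⊛ y)[0] = 0
(x ⊛ y)[1] = 3
(x ⊛ y)[2] = -1
(x ⊛ y)[3] = 3

x ⊛ y = [0, 3, -1, 3]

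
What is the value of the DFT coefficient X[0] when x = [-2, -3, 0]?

X[0] = Σ(n=0 to 2) x[n] · ω_3^0 = Σ x[n]
= (-2) + (-3) + (0)

X[0] = -5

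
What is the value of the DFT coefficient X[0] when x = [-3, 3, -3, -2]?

X[0] = Σ(n=0 to 3) x[n] · ω_4^0 = Σ x[n]
= (-3) + (3) + (-3) + (-2)

X[0] = -5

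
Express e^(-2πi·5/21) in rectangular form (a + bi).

ω_21^5 = e^(-2πi·5/21)
= cos(-2π·5/21) + i·sin(-2π·5/21)
= cos(-10π/21) + i·sin(-10π/21)

ω_21^5 = cos(-10π/21) + i·sin(-10π/21) = 0.0747-0.9972i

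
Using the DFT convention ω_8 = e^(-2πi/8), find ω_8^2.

ω_8^2 = e^(-2πi·2/8)
= cos(-2π·2/8) + i·sin(-2π·2/8)
= cos(-4π/8) + i·sin(-4π/8)

ω_8^2 = cos(-4π/8) + i·sin(-4π/8) = -1i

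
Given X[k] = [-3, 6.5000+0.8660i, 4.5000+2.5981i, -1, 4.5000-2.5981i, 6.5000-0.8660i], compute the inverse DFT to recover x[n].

x[n] = (1/6) Σ(k=0 to 5) X[k] · e^(2πikn/6)

Computing each x[n]:
x[0] = 3
x[1] = -1
x[2] = -2
x[3] = -1
x[4] = -3
x[5] = 1

x = [3, -1, -2, -1, -3, 1]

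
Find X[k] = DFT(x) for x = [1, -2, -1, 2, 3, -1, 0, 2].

X[k] = Σ(n=0 to 7) x[n] · ω_8^(nk)
where ω_8 = e^(-2πi/8)

Computing each X[k]:
X[0] = 4
X[1] = -2.7071+1.7071i
X[2] = 5+7i
X[3] = -1.2929-0.2929i
X[4] = 2
X[5] = -1.2929+0.2929i
X[6] = 5-7i
X[7] = -2.7071-1.7071i

X = [4, -2.7071+1.7071i, 5+7i, -1.2929-0.2929i, 2, -1.2929+0.2929i, 5-7i, -2.7071-1.7071i]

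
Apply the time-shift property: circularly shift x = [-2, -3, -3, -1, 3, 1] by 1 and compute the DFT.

Time shift by 1: X_shifted[k] = ω_6^(1k) · X[k]
Shifted x = [1, -2, -3, -3, -1, 3]

DFT(x[n-1]) = [-5, 6.5000+6.0622i, -0.5000+2.5981i, -1, -0.5000-2.5981i, 6.5000-6.0622i]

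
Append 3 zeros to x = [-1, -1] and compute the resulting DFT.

Original 2-point DFT: [-2, 0]
Zero-padded 5-point DFT provides frequency interpolation.

DFT_5([x, 0, ...]) = [-2, -1.3090+0.9511i, -0.1910+0.5878i, -0.1910-0.5878i, -1.3090-0.9511i]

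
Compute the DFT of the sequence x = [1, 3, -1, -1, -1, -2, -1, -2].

X[k] = Σ(n=0 to 7) x[n] · ω_8^(nk)
where ω_8 = e^(-2πi/8)

Computing each X[k]:
X[0] = -4
X[1] = 4.8284-4.2426i
X[2] = 2-4i
X[3] = -0.8284-4.2426i
X[4] = 0
X[5] = -0.8284+4.2426i
X[6] = 2+4i
X[7] = 4.8284+4.2426i

X = [-4, 4.8284-4.2426i, 2-4i, -0.8284-4.2426i, 0, -0.8284+4.2426i, 2+4i, 4.8284+4.2426i]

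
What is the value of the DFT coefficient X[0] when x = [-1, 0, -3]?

X[0] = Σ(n=0 to 2) x[n] · ω_3^0 = Σ x[n]
= (-1) + (0) + (-3)

X[0] = -4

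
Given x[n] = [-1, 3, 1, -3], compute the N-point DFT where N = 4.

X[k] = Σ(n=0 to 3) x[n] · ω_4^(nk)
where ω_4 = e^(-2πi/4)

Computing each X[k]:
X[0] = 0
X[1] = -2-6i
X[2] = 0
X[3] = -2+6i

X = [0, -2-6i, 0, -2+6i]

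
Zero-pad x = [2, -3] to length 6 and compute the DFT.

Original 2-point DFT: [-1, 5]
Zero-padded 6-point DFT provides frequency interpolation.

DFT_6([x, 0, ...]) = [-1, 0.5000+2.5981i, 3.5000+2.5981i, 5, 3.5000-2.5981i, 0.5000-2.5981i]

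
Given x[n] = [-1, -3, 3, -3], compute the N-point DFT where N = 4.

X[k] = Σ(n=0 to 3) x[n] · ω_4^(nk)
where ω_4 = e^(-2πi/4)

Computing each X[k]:
X[0] = -4
X[1] = -4
X[2] = 8
X[3] = -4

X = [-4, -4, 8, -4]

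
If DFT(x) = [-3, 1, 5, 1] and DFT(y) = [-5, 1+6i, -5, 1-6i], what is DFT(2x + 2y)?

By linearity: DFT(2x + 2y) = 2·DFT(x) + 2·DFT(y)
= 2·[-3, 1, 5, 1] + 2·[-5, 1+6i, -5, 1-6i]

Computing element-wise:
Z[0] = 2·(-3) + 2·(-5) = -16
Z[1] = 2·(1) + 2·(1+6i) = 4+12i
Z[2] = 2·(5) + 2·(-5) = 0
Z[3] = 2·(1) + 2·(1-6i) = 4-12i

DFT(2x + 2y) = 2·X + 2·Y = [-16, 4+12i, 0, 4-12i]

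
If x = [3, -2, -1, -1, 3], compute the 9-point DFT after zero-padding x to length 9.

Original 5-point DFT: [2, 4.9271+4.7553i, 1.5729+2.9389i, 1.5729-2.9389i, 4.9271-4.7553i]
Zero-padded 9-point DFT provides frequency interpolation.

DFT_9([x, 0, ...]) = [2, -1.0248+2.1103i, 6.3905+3.3740i, 2.0000-1.7321i, 5.1343+3.8617i, 5.1343-3.8617i, 2.0000+1.7321i, 6.3905-3.3740i, -1.0248-2.1103i]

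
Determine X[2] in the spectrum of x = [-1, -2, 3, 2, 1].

X[2] = Σ(n=0 to 4) x[n] · ω_5^(2n) where ω_5 = e^(-2πi/5)
= (-1)·ω_5^0 + (-2)·ω_5^2 + (3)·ω_5^4 + (2)·ω_5^6 + (1)·ω_5^8

X[2] = 1.3541+2.7144i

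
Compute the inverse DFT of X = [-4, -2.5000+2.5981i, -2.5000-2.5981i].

x[n] = (1/3) Σ(k=0 to 2) X[k] · e^(2πikn/3)

Computing each x[n]:
x[0] = -3
x[1] = -2
x[2] = 1

x = [-3, -2, 1]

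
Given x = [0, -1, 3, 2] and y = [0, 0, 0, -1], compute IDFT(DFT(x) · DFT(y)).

(x ⊛ y)[n] = Σ(m=0 to 3) x[m] · y[(n-m) mod 4]

Computing each output sample:
(x ⊛ y)[0] = 1
(x ⊛ y)[1] = -3
(x ⊛ y)[2] = -2
(x ⊛ y)[3] = 0

x ⊛ y = [1, -3, -2, 0]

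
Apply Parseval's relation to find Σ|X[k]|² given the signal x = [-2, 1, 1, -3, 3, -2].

Parseval: Σ|x[n]|² = (1/N)Σ|X[k]|², so Σ|X[k]|² = N·Σ|x[n]|² = 6·28.0000

Σ|X[k]|² = N·Σ|x[n]|² = 6·28.0000 = 168.0000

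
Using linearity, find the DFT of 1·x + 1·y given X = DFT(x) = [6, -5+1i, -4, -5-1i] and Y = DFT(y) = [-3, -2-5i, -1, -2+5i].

By linearity: DFT(1x + 1y) = 1·DFT(x) + 1·DFT(y)
= 1·[6, -5+1i, -4, -5-1i] + 1·[-3, -2-5i, -1, -2+5i]

Computing element-wise:
Z[0] = 1·(6) + 1·(-3) = 3
Z[1] = 1·(-5+1i) + 1·(-2-5i) = -7-4i
Z[2] = 1·(-4) + 1·(-1) = -5
Z[3] = 1·(-5-1i) + 1·(-2+5i) = -7+4i

DFT(1x + 1y) = 1·X + 1·Y = [3, -7-4i, -5, -7+4i]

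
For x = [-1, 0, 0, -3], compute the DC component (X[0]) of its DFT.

X[0] = Σ(n=0 to 3) x[n] · ω_4^0 = Σ x[n]
= (-1) + (0) + (0) + (-3)

X[0] = -4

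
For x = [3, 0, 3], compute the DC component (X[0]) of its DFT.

X[0] = Σ(n=0 to 2) x[n] · ω_3^0 = Σ x[n]
= (3) + (0) + (3)

X[0] = 6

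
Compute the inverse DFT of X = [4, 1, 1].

x[n] = (1/3) Σ(k=0 to 2) X[k] · e^(2πikn/3)

Computing each x[n]:
x[0] = 2
x[1] = 1
x[2] = 1

x = [2, 1, 1]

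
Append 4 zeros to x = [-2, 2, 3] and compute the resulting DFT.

Original 3-point DFT: [3, -4.5000+0.8660i, -4.5000-0.8660i]
Zero-padded 7-point DFT provides frequency interpolation.

DFT_7([x, 0, ...]) = [3, -1.4206-4.4884i, -5.1479-0.6482i, -1.9315+1.4777i, -1.9315-1.4777i, -5.1479+0.6482i, -1.4206+4.4884i]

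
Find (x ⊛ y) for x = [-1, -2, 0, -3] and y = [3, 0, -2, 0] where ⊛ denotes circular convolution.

(x ⊛ y)[n] = Σ(m=0 to 3) x[m] · y[(n-m) mod 4]

Computing each output sample:
(x ⊛ y)[0] = -3
(x ⊛ y)[1] = 0
(x ⊛ y)[2] = 2
(x ⊛ y)[3] = -5

x ⊛ y = [-3, 0, 2, -5]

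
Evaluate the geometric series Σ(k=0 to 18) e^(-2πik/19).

Sum of all nth roots of unity equals 0 for n > 1 (geometric series with r ≠ 1).

0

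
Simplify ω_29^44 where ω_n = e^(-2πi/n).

Since ω_29^29 = 1, powers reduce modulo 29.
44 mod 29 = 15
So ω_29^44 = ω_29^15 = e^(-2πi·15/29)

ω_29^44 = ω_29^15 = -0.9941+0.1081i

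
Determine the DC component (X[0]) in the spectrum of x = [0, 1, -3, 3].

X[0] = Σ(n=0 to 3) x[n] · ω_4^0 = Σ x[n]
= (0) + (1) + (-3) + (3)

X[0] = 1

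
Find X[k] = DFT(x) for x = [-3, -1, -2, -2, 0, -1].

X[k] = Σ(n=0 to 5) x[n] · ω_6^(nk)
where ω_6 = e^(-2πi/6)

Computing each X[k]:
X[0] = -9
X[1] = -1.0000+1.7321i
X[2] = -3.0000-1.7321i
X[3] = -1
X[4] = -3.0000+1.7321i
X[5] = -1.0000-1.7321i

X = [-9, -1.0000+1.7321i, -3.0000-1.7321i, -1, -3.0000+1.7321i, -1.0000-1.7321i]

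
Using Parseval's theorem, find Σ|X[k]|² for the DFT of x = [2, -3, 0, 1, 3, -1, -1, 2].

Parseval: Σ|x[n]|² = (1/N)Σ|X[k]|², so Σ|X[k]|² = N·Σ|x[n]|² = 8·29.0000

Σ|X[k]|² = N·Σ|x[n]|² = 8·29.0000 = 232.0000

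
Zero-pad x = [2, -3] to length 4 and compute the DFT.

Original 2-point DFT: [-1, 5]
Zero-padded 4-point DFT provides frequency interpolation.

DFT_4([x, 0, ...]) = [-1, 2+3i, 5, 2-3i]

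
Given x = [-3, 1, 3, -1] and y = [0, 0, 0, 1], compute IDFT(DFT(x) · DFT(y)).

(x ⊛ y)[n] = Σ(m=0 to 3) x[m] · y[(n-m) mod 4]

Computing each output sample:
(x ⊛ y)[0] = 1
(x ⊛ y)[1] = 3
(x ⊛ y)[2] = -1
(x ⊛ y)[3] = -3

x ⊛ y = [1, 3, -1, -3]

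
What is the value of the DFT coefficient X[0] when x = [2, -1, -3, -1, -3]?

X[0] = Σ(n=0 to 4) x[n] · ω_5^0 = Σ x[n]
= (2) + (-1) + (-3) + (-1) + (-3)

X[0] = -6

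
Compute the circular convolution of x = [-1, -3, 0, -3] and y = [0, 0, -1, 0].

(x ⊛ y)[n] = Σ(m=0 to 3) x[m] · y[(n-m) mod 4]

Computing each output sample:
(x ⊛ y)[0] = 0
(x ⊛ y)[1] = 3
(x ⊛ y)[2] = 1
(x ⊛ y)[3] = 3

x ⊛ y = [0, 3, 1, 3]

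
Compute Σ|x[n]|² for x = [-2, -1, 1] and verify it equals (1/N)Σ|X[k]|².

Time domain:
Σ|x[n]|² = |-2|² + |-1|² + |1|² = 6.0000

Frequency domain:
(1/3)Σ|X[k]|² = (1/3)(|-2|² + |-2.0000+1.7321i|² + |-2.0000-1.7321i|²) = (1/3)·18.0000 = 6.0000

Both sides agree, confirming Parseval's theorem.

Σ|x[n]|² = (1/N)Σ|X[k]|² = 6.0000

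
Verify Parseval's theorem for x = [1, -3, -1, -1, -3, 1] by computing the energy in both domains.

Time domain:
Σ|x[n]|² = |1|² + |-3|² + |-1|² + |-1|² + |-3|² + |1|² = 22.0000

Frequency domain:
(1/6)Σ|X[k]|² = (1/6)(|-6|² + |3.0000+1.7321i|² + |3.0000+5.1962i|² + |0|² + |3.0000-5.1962i|² + |3.0000-1.7321i|²) = (1/6)·132.0000 = 22.0000

Both sides agree, confirming Parseval's theorem.

Σ|x[n]|² = (1/N)Σ|X[k]|² = 22.0000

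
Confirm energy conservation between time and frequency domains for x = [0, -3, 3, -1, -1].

Time domain:
Σ|x[n]|² = |0|² + |-3|² + |3|² + |-1|² + |-1|² = 20.0000

Frequency domain:
(1/5)Σ|X[k]|² = (1/5)(|-2|² + |-2.8541-0.4490i|² + |3.8541+4.9798i|² + |3.8541-4.9798i|² + |-2.8541+0.4490i|²) = (1/5)·100.0000 = 20.0000

Both sides agree, confirming Parseval's theorem.

Σ|x[n]|² = (1/N)Σ|X[k]|² = 20.0000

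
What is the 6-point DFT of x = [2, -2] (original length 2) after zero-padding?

Original 2-point DFT: [0, 4]
Zero-padded 6-point DFT provides frequency interpolation.

DFT_6([x, 0, ...]) = [0, 1.0000+1.7321i, 3.0000+1.7321i, 4, 3.0000-1.7321i, 1.0000-1.7321i]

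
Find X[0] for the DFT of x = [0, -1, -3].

X[0] = Σ(n=0 to 2) x[n] · ω_3^0 = Σ x[n]
= (0) + (-1) + (-3)

X[0] = -4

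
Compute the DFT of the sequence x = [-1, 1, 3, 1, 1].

X[k] = Σ(n=0 to 4) x[n] · ω_5^(nk)
where ω_5 = e^(-2πi/5)

Computing each X[k]:
X[0] = 5
X[1] = -3.6180-1.1756i
X[2] = -1.3820+1.9021i
X[3] = -1.3820-1.9021i
X[4] = -3.6180+1.1756i

X = [5, -3.6180-1.1756i, -1.3820+1.9021i, -1.3820-1.9021i, -3.6180+1.1756i]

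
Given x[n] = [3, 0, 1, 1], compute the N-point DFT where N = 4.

X[k] = Σ(n=0 to 3) x[n] · ω_4^(nk)
where ω_4 = e^(-2πi/4)

Computing each X[k]:
X[0] = 5
X[1] = 2+1i
X[2] = 3
X[3] = 2-1i

X = [5, 2+1i, 3, 2-1i]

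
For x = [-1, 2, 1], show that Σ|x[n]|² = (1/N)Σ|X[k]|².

Time domain:
Σ|x[n]|² = |-1|² + |2|² + |1|² = 6.0000

Frequency domain:
(1/3)Σ|X[k]|² = (1/3)(|2|² + |-2.5000-0.8660i|² + |-2.5000+0.8660i|²) = (1/3)·18.0000 = 6.0000

Both sides agree, confirming Parseval's theorem.

Σ|x[n]|² = (1/N)Σ|X[k]|² = 6.0000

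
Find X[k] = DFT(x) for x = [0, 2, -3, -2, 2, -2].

X[k] = Σ(n=0 to 5) x[n] · ω_6^(nk)
where ω_6 = e^(-2πi/6)

Computing each X[k]:
X[0] = -3
X[1] = 2.5000+0.8660i
X[2] = -1.5000-7.7942i
X[3] = 1
X[4] = -1.5000+7.7942i
X[5] = 2.5000-0.8660i

X = [-3, 2.5000+0.8660i, -1.5000-7.7942i, 1, -1.5000+7.7942i, 2.5000-0.8660i]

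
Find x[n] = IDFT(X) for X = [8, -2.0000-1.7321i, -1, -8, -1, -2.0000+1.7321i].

x[n] = (1/6) Σ(k=0 to 5) X[k] · e^(2πikn/6)

Computing each x[n]:
x[0] = -1
x[1] = 3
x[2] = 1
x[3] = 3
x[4] = 0
x[5] = 2

x = [-1, 3, 1, 3, 0, 2]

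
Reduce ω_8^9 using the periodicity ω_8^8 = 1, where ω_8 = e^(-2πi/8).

Since ω_8^8 = 1, powers reduce modulo 8.
9 mod 8 = 1
So ω_8^9 = ω_8^1 = e^(-2πi·1/8)

ω_8^9 = ω_8^1 = 0.7071-0.7071i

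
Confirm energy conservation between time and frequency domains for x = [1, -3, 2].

Time domain:
Σ|x[n]|² = |1|² + |-3|² + |2|² = 14.0000

Frequency domain:
(1/3)Σ|X[k]|² = (1/3)(|0|² + |1.5000+4.3301i|² + |1.5000-4.3301i|²) = (1/3)·42.0000 = 14.0000

Both sides agree, confirming Parseval's theorem.

Σ|x[n]|² = (1/N)Σ|X[k]|² = 14.0000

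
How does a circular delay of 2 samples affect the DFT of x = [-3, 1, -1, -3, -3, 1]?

Time shift by 2: X_shifted[k] = ω_6^(2k) · X[k]
Shifted x = [-3, 1, -3, 1, -1, -3]

DFT(x[n-2]) = [-8, -3.0000-1.7321i, 1.0000-5.1962i, -6, 1.0000+5.1962i, -3.0000+1.7321i]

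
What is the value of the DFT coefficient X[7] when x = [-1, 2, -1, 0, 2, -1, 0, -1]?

X[7] = Σ(n=0 to 7) x[n] · ω_8^(7n) where ω_8 = e^(-2πi/8)
= (-1)·ω_8^0 + (2)·ω_8^7 + (-1)·ω_8^14 + (0)·ω_8^21 + (2)·ω_8^28 + (-1)·ω_8^35 + (0)·ω_8^42 + (-1)·ω_8^49

X[7] = -1.5858+1.8284i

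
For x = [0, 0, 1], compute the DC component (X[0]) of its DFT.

X[0] = Σ(n=0 to 2) x[n] · ω_3^0 = Σ x[n]
= (0) + (0) + (1)

X[0] = 1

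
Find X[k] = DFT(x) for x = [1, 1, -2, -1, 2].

X[k] = Σ(n=0 to 4) x[n] · ω_5^(nk)
where ω_5 = e^(-2πi/5)

Computing each X[k]:
X[0] = 1
X[1] = 4.3541+1.5388i
X[2] = -2.3541-0.3633i
X[3] = -2.3541+0.3633i
X[4] = 4.3541-1.5388i

X = [1, 4.3541+1.5388i, -2.3541-0.3633i, -2.3541+0.3633i, 4.3541-1.5388i]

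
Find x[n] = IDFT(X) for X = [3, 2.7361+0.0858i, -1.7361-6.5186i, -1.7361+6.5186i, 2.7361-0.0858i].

x[n] = (1/5) Σ(k=0 to 4) X[k] · e^(2πikn/5)

Computing each x[n]:
x[0] = 1
x[1] = 3
x[2] = -3
x[3] = 2
x[4] = 0

x = [1, 3, -3, 2, 0]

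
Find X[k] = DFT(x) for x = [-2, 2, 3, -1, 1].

X[k] = Σ(n=0 to 4) x[n] · ω_5^(nk)
where ω_5 = e^(-2πi/5)

Computing each X[k]:
X[0] = 3
X[1] = -2.6910-3.3022i
X[2] = -3.8090+3.2164i
X[3] = -3.8090-3.2164i
X[4] = -2.6910+3.3022i

X = [3, -2.6910-3.3022i, -3.8090+3.2164i, -3.8090-3.2164i, -2.6910+3.3022i]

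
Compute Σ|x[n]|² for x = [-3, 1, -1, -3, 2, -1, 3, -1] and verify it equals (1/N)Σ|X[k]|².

Time domain:
Σ|x[n]|² = |-3|² + |1|² + |-1|² + |-3|² + |2|² + |-1|² + |3|² + |-1|² = 35.0000

Frequency domain:
(1/8)Σ|X[k]|² = (1/8)(|-3|² + |-2.1716+4.0000i|² + |-3-4i|² + |-7.8284-4.0000i|² + |5|² + |-7.8284+4.0000i|² + |-3+4i|² + |-2.1716-4.0000i|²) = (1/8)·280.0000 = 35.0000

Both sides agree, confirming Parseval's theorem.

Σ|x[n]|² = (1/N)Σ|X[k]|² = 35.0000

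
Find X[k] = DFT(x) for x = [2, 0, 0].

X[k] = Σ(n=0 to 2) x[n] · ω_3^(nk)
where ω_3 = e^(-2πi/3)

Computing each X[k]:
X[0] = 2
X[1] = 2
X[2] = 2

X = [2, 2, 2]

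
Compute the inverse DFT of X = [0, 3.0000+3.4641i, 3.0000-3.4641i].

x[n] = (1/3) Σ(k=0 to 2) X[k] · e^(2πikn/3)

Computing each x[n]:
x[0] = 2
x[1] = -3
x[2] = 1

x = [2, -3, 1]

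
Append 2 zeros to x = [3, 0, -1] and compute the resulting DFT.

Original 3-point DFT: [2, 3.5000-0.8660i, 3.5000+0.8660i]
Zero-padded 5-point DFT provides frequency interpolation.

DFT_5([x, 0, ...]) = [2, 3.8090+0.5878i, 2.6910-0.9511i, 2.6910+0.9511i, 3.8090-0.5878i]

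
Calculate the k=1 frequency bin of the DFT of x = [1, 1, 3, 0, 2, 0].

X[1] = Σ(n=0 to 5) x[n] · ω_6^(1n) where ω_6 = e^(-2πi/6)
= (1)·ω_6^0 + (1)·ω_6^1 + (3)·ω_6^2 + (0)·ω_6^3 + (2)·ω_6^4 + (0)·ω_6^5

X[1] = -1.0000-1.7321i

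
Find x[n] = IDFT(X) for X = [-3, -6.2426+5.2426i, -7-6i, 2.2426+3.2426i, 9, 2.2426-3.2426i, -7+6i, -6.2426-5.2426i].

x[n] = (1/8) Σ(k=0 to 7) X[k] · e^(2πikn/8)

Computing each x[n]:
x[0] = -2
x[1] = -3
x[2] = 2
x[3] = -3
x[4] = 0
x[5] = 3
x[6] = 3
x[7] = -3

x = [-2, -3, 2, -3, 0, 3, 3, -3]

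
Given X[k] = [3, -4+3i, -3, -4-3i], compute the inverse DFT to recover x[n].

x[n] = (1/4) Σ(k=0 to 3) X[k] · e^(2πikn/4)

Computing each x[n]:
x[0] = -2
x[1] = 0
x[2] = 2
x[3] = 3

x = [-2, 0, 2, 3]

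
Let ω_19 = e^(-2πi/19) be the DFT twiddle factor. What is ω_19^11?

ω_19^11 = e^(-2πi·11/19)
= cos(-2π·11/19) + i·sin(-2π·11/19)
= cos(-22π/19) + i·sin(-22π/19)

ω_19^11 = cos(-22π/19) + i·sin(-22π/19) = -0.8795+0.4759i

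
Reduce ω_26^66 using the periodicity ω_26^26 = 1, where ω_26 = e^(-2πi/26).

Since ω_26^26 = 1, powers reduce modulo 26.
66 mod 26 = 14
So ω_26^66 = ω_26^14 = e^(-2πi·14/26)

ω_26^66 = ω_26^14 = -0.9709+0.2393i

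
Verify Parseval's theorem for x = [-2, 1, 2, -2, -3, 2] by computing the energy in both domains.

Time domain:
Σ|x[n]|² = |-2|² + |1|² + |2|² + |-2|² + |-3|² + |2|² = 26.0000

Frequency domain:
(1/6)Σ|X[k]|² = (1/6)(|-2|² + |2.0000-3.4641i|² + |-5.0000+5.1962i|² + |-4|² + |-5.0000-5.1962i|² + |2.0000+3.4641i|²) = (1/6)·156.0000 = 26.0000

Both sides agree, confirming Parseval's theorem.

Σ|x[n]|² = (1/N)Σ|X[k]|² = 26.0000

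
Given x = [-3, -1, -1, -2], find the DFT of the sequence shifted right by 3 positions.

Time shift by 3: X_shifted[k] = ω_4^(3k) · X[k]
Shifted x = [-1, -1, -2, -3]

DFT(x[n-3]) = [-7, 1-2i, 1, 1+2i]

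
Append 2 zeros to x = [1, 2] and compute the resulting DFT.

Original 2-point DFT: [3, -1]
Zero-padded 4-point DFT provides frequency interpolation.

DFT_4([x, 0, ...]) = [3, 1-2i, -1, 1+2i]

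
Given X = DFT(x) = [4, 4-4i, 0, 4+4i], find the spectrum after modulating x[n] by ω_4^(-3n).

Modulation property: DFT(ω_4^(-3n)·x[n]) = X[(k-3) mod 4], so circularly shift X by 3 positions.

X[k-3] = [4-4i, 0, 4+4i, 4]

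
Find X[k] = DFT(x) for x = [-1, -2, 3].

X[k] = Σ(n=0 to 2) x[n] · ω_3^(nk)
where ω_3 = e^(-2πi/3)

Computing each X[k]:
X[0] = 0
X[1] = -1.5000+4.3301i
X[2] = -1.5000-4.3301i

X = [0, -1.5000+4.3301i, -1.5000-4.3301i]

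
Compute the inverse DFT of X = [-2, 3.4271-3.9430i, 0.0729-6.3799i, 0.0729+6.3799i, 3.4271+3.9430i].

x[n] = (1/5) Σ(k=0 to 4) X[k] · e^(2πikn/5)

Computing each x[n]:
x[0] = 1
x[1] = 3
x[2] = -3
x[3] = 0
x[4] = -3

x = [1, 3, -3, 0, -3]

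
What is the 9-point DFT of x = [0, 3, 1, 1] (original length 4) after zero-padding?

Original 4-point DFT: [5, -1-2i, -3, -1+2i]
Zero-padded 9-point DFT provides frequency interpolation.

DFT_9([x, 0, ...]) = [5, 1.9718-3.7792i, -0.9187-2.4304i, -1.0000-1.7321i, -2.5530-1.2493i, -2.5530+1.2493i, -1.0000+1.7321i, -0.9187+2.4304i, 1.9718+3.7792i]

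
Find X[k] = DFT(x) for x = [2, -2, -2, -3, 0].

X[k] = Σ(n=0 to 4) x[n] · ω_5^(nk)
where ω_5 = e^(-2πi/5)

Computing each X[k]:
X[0] = -5
X[1] = 5.4271+1.3143i
X[2] = 2.0729+2.1266i
X[3] = 2.0729-2.1266i
X[4] = 5.4271-1.3143i

X = [-5, 5.4271+1.3143i, 2.0729+2.1266i, 2.0729-2.1266i, 5.4271-1.3143i]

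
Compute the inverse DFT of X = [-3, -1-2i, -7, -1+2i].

x[n] = (1/4) Σ(k=0 to 3) X[k] · e^(2πikn/4)

Computing each x[n]:
x[0] = -3
x[1] = 2
x[2] = -2
x[3] = 0

x = [-3, 2, -2, 0]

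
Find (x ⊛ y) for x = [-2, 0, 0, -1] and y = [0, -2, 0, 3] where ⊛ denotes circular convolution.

(x ⊛ y)[n] = Σ(m=0 to 3) x[m] · y[(n-m) mod 4]

Computing each output sample:
(x ⊛ y)[0] = 2
(x ⊛ y)[1] = 4
(x ⊛ y)[2] = -3
(x ⊛ y)[3] = -6

x ⊛ y = [2, 4, -3, -6]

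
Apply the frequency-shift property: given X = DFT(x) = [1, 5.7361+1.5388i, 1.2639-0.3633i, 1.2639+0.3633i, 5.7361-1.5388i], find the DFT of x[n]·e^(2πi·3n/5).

Modulation property: DFT(ω_5^(-3n)·x[n]) = X[(k-3) mod 5], so circularly shift X by 3 positions.

X[k-3] = [1.2639-0.3633i, 1.2639+0.3633i, 5.7361-1.5388i, 1, 5.7361+1.5388i]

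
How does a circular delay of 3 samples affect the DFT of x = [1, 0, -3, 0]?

Time shift by 3: X_shifted[k] = ω_4^(3k) · X[k]
Shifted x = [0, -3, 0, 1]

DFT(x[n-3]) = [-2, 4i, 2, -4i]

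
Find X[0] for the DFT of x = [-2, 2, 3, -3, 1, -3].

X[0] = Σ(n=0 to 5) x[n] · ω_6^0 = Σ x[n]
= (-2) + (2) + (3) + (-3) + (1) + (-3)

X[0] = -2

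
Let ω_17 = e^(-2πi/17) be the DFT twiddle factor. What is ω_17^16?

ω_17^16 = e^(-2πi·16/17)
= cos(-2π·16/17) + i·sin(-2π·16/17)
= cos(-32π/17) + i·sin(-32π/17)

ω_17^16 = cos(-32π/17) + i·sin(-32π/17) = 0.9325+0.3612i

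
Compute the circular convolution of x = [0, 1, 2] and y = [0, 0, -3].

(x ⊛ y)[n] = Σ(m=0 to 2) x[m] · y[(n-m) mod 3]

Computing each output sample:
(x ⊛ y)[0] = -3
(x ⊛ y)[1] = -6
(x ⊛ y)[2] = 0

x ⊛ y = [-3, -6, 0]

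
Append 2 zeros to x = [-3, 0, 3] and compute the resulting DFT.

Original 3-point DFT: [0, -4.5000+2.5981i, -4.5000-2.5981i]
Zero-padded 5-point DFT provides frequency interpolation.

DFT_5([x, 0, ...]) = [0, -5.4271-1.7634i, -2.0729+2.8532i, -2.0729-2.8532i, -5.4271+1.7634i]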